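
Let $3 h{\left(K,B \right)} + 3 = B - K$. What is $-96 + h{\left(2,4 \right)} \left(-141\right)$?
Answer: $-49$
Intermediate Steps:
$h{\left(K,B \right)} = -1 - \frac{K}{3} + \frac{B}{3}$ ($h{\left(K,B \right)} = -1 + \frac{B - K}{3} = -1 + \left(- \frac{K}{3} + \frac{B}{3}\right) = -1 - \frac{K}{3} + \frac{B}{3}$)
$-96 + h{\left(2,4 \right)} \left(-141\right) = -96 + \left(-1 - \frac{2}{3} + \frac{1}{3} \cdot 4\right) \left(-141\right) = -96 + \left(-1 - \frac{2}{3} + \frac{4}{3}\right) \left(-141\right) = -96 - -47 = -96 + 47 = -49$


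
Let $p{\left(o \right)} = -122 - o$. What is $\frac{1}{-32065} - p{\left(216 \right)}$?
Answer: $\frac{10837969}{32065} \approx 338.0$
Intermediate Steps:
$\frac{1}{-32065} - p{\left(216 \right)} = \frac{1}{-32065} - \left(-122 - 216\right) = - \frac{1}{32065} - \left(-122 - 216\right) = - \frac{1}{32065} - -338 = - \frac{1}{32065} + 338 = \frac{10837969}{32065}$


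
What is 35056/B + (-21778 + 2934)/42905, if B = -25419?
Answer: -1983073316/1090602195 ≈ -1.8183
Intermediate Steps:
35056/B + (-21778 + 2934)/42905 = 35056/(-25419) + (-21778 + 2934)/42905 = 35056*(-1/25419) - 18844*1/42905 = -35056/25419 - 18844/42905 = -1983073316/1090602195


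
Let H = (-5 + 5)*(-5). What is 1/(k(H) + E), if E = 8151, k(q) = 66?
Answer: 1/8217 ≈ 0.00012170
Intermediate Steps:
H = 0 (H = 0*(-5) = 0)
1/(k(H) + E) = 1/(66 + 8151) = 1/8217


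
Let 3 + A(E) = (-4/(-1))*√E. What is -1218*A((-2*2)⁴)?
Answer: -74298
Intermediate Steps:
A(E) = -3 + 4*√E (A(E) = -3 + (-4/(-1))*√E = -3 + (-4*(-1))*√E = -3 + 4*√E)
-1218*A((-2*2)⁴) = -1218*(-3 + 4*√((-2*2)⁴)) = -1218*(-3 + 4*√((-4)⁴)) = -1218*(-3 + 4*√256) = -1218*(-3 + 4*16) = -1218*(-3 + 64) = -1218*61 = -74298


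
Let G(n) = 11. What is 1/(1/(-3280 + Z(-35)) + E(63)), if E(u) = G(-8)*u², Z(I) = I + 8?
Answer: 3307/144380312 ≈ 2.2905e-5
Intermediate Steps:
Z(I) = 8 + I
E(u) = 11*u²
1/(1/(-3280 + Z(-35)) + E(63)) = 1/(1/(-3280 + (8 - 35)) + 11*63²) = 1/(1/(-3280 - 27) + 11*3969) = 1/(1/(-3307) + 43659) = 1/(-1/3307 + 43659) = 1/(144380312/3307) = 3307/144380312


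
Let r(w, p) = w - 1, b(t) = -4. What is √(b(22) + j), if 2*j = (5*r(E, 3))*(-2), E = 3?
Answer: I*√14 ≈ 3.7417*I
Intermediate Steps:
r(w, p) = -1 + w
j = -10 (j = ((5*(-1 + 3))*(-2))/2 = ((5*2)*(-2))/2 = (10*(-2))/2 = (½)*(-20) = -10)
√(b(22) + j) = √(-4 - 10) = √(-14) = I*√14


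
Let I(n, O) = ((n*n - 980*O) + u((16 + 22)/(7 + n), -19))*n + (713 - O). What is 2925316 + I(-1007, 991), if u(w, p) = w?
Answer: -20122003367/500 ≈ -4.0244e+7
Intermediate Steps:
I(n, O) = 713 - O + n*(n**2 - 980*O + 38/(7 + n)) (I(n, O) = ((n*n - 980*O) + (16 + 22)/(7 + n))*n + (713 - O) = ((n**2 - 980*O) + 38/(7 + n))*n + (713 - O) = (n**2 - 980*O + 38/(7 + n))*n + (713 - O) = n*(n**2 - 980*O + 38/(7 + n)) + (713 - O) = 713 - O + n*(n**2 - 980*O + 38/(7 + n)))
2925316 + I(-1007, 991) = 2925316 + (38*(-1007) + (7 - 1007)*(713 + (-1007)**3 - 1*991 - 980*991*(-1007)))/(7 - 1007) = 2925316 + (-38266 - 1000*(713 - 1021147343 - 991 + 977978260))/(-1000) = 2925316 - (-38266 - 1000*(-43169361))/1000 = 2925316 - (-38266 + 43169361000)/1000 = 2925316 - 1/1000*43169322734 = 2925316 - 21584661367/500 = -20122003367/500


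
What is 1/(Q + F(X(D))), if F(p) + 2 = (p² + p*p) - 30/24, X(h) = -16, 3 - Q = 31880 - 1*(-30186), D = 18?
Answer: -4/246217 ≈ -1.6246e-5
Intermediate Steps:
Q = -62063 (Q = 3 - (31880 - 1*(-30186)) = 3 - (31880 + 30186) = 3 - 1*62066 = 3 - 62066 = -62063)
F(p) = -13/4 + 2*p² (F(p) = -2 + ((p² + p*p) - 30/24) = -2 + ((p² + p²) - 30*1/24) = -2 + (2*p² - 5/4) = -2 + (-5/4 + 2*p²) = -13/4 + 2*p²)
1/(Q + F(X(D))) = 1/(-62063 + (-13/4 + 2*(-16)²)) = 1/(-62063 + (-13/4 + 2*256)) = 1/(-62063 + (-13/4 + 512)) = 1/(-62063 + 2035/4) = 1/(-246217/4) = -4/246217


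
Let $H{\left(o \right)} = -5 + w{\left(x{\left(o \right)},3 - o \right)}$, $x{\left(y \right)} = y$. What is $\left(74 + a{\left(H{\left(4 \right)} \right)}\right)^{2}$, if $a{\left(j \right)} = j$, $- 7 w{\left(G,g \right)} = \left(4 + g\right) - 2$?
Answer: $\frac{232324}{49} \approx 4741.3$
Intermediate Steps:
$w{\left(G,g \right)} = - \frac{2}{7} - \frac{g}{7}$ ($w{\left(G,g \right)} = - \frac{\left(4 + g\right) - 2}{7} = - \frac{2 + g}{7} = - \frac{2}{7} - \frac{g}{7}$)
$H{\left(o \right)} = - \frac{40}{7} + \frac{o}{7}$ ($H{\left(o \right)} = -5 - \left(\frac{2}{7} + \frac{3 - o}{7}\right) = -5 + \left(- \frac{2}{7} + \left(- \frac{3}{7} + \frac{o}{7}\right)\right) = -5 + \left(- \frac{5}{7} + \frac{o}{7}\right) = - \frac{40}{7} + \frac{o}{7}$)
$\left(74 + a{\left(H{\left(4 \right)} \right)}\right)^{2} = \left(74 + \left(- \frac{40}{7} + \frac{1}{7} \cdot 4\right)\right)^{2} = \left(74 + \left(- \frac{40}{7} + \frac{4}{7}\right)\right)^{2} = \left(74 - \frac{36}{7}\right)^{2} = \left(\frac{482}{7}\right)^{2} = \frac{232324}{49}$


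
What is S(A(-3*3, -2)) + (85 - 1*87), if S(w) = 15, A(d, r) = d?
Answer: 13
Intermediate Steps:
S(A(-3*3, -2)) + (85 - 1*87) = 15 + (85 - 1*87) = 15 + (85 - 87) = 15 - 2 = 13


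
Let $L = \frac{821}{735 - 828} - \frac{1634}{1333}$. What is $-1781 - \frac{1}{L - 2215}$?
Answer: $- \frac{368542237}{206930} \approx -1781.0$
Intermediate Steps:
$L = - \frac{935}{93}$ ($L = \frac{821}{735 - 828} - \frac{38}{31} = \frac{821}{-93} - \frac{38}{31} = 821 \left(- \frac{1}{93}\right) - \frac{38}{31} = - \frac{821}{93} - \frac{38}{31} = - \frac{935}{93} \approx -10.054$)
$-1781 - \frac{1}{L - 2215} = -1781 - \frac{1}{- \frac{935}{93} - 2215} = -1781 - \frac{1}{- \frac{206930}{93}} = -1781 - - \frac{93}{206930} = -1781 + \frac{93}{206930} = - \frac{368542237}{206930}$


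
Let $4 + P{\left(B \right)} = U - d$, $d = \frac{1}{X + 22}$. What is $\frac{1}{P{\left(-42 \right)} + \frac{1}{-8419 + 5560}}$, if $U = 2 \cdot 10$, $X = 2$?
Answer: $\frac{22872}{364991} \approx 0.062665$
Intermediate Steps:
$U = 20$
$d = \frac{1}{24}$ ($d = \frac{1}{2 + 22} = \frac{1}{24} \approx 0.041667$)
$P{\left(B \right)} = \frac{383}{24}$ ($P{\left(B \right)} = -4 + \left(20 - \frac{1}{24}\right) = -4 + \frac{479}{24} = \frac{383}{24}$)
$\frac{1}{P{\left(-42 \right)} + \frac{1}{-8419 + 5560}} = \frac{1}{\frac{383}{24} + \frac{1}{-8419 + 5560}} = \frac{1}{\frac{383}{24} + \frac{1}{-2859}} = \frac{1}{\frac{383}{24} - \frac{1}{2859}} = \frac{1}{\frac{364991}{22872}} = \frac{22872}{364991}$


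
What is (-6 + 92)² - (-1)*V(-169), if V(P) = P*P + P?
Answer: 35788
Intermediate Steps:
V(P) = P + P² (V(P) = P² + P = P + P²)
(-6 + 92)² - (-1)*V(-169) = (-6 + 92)² - (-1)*(-169*(1 - 169)) = 86² - (-1)*(-169*(-168)) = 7396 - (-1)*28392 = 7396 - 1*(-28392) = 7396 + 28392 = 35788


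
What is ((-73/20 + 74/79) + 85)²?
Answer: 16903380169/2496400 ≈ 6771.1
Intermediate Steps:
((-73/20 + 74/79) + 85)² = (-4287/1580 + 85)² = (130013/1580)² = 16903380169/2496400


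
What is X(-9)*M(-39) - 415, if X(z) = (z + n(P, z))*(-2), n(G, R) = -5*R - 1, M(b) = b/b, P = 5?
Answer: -485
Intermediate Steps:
M(b) = 1
n(G, R) = -1 - 5*R
X(z) = 2 + 8*z (X(z) = (z + (-1 - 5*z))*(-2) = (-1 - 4*z)*(-2) = 2 + 8*z)
X(-9)*M(-39) - 415 = (2 + 8*(-9))*1 - 415 = (2 - 72)*1 - 415 = -70*1 - 415 = -70 - 415 = -485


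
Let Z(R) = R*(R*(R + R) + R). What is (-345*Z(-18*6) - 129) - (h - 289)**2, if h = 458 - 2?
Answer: 865149182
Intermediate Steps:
Z(R) = R*(R + 2*R**2) (Z(R) = R*(R*(2*R) + R) = R*(2*R**2 + R) = R*(R + 2*R**2))
h = 456
(-345*Z(-18*6) - 129) - (h - 289)**2 = (-345*(-18*6)**2*(1 + 2*(-18*6)) - 129) - (456 - 289)**2 = (-345*(-108)**2*(1 + 2*(-108)) - 129) - 1*167**2 = (-4024080*(1 - 216) - 129) - 1*27889 = (-4024080*(-215) - 129) - 27889 = (-345*(-2507760) - 129) - 27889 = (865177200 - 129) - 27889 = 865177071 - 27889 = 865149182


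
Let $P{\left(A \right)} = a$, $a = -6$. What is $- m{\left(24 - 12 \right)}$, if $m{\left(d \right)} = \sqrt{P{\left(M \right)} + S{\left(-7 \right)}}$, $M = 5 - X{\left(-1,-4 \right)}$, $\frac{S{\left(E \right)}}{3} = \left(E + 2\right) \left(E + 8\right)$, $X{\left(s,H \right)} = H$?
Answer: $- i \sqrt{21} \approx - 4.5826 i$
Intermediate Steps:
$S{\left(E \right)} = 3 \left(2 + E\right) \left(8 + E\right)$ ($S{\left(E \right)} = 3 \left(E + 2\right) \left(E + 8\right) = 3 \left(2 + E\right) \left(8 + E\right)$)
$M = 9$ ($M = 5 - -4 = 5 + 4 = 9$)
$P{\left(A \right)} = -6$
$m{\left(d \right)} = i \sqrt{21}$ ($m{\left(d \right)} = \sqrt{-6 + \left(48 + 3 \left(-7\right)^{2} + 30 \left(-7\right)\right)} = \sqrt{-6 + \left(48 + 3 \cdot 49 - 210\right)} = \sqrt{-6 + \left(48 + 147 - 210\right)} = \sqrt{-6 - 15} = \sqrt{-21} = i \sqrt{21}$)
$- m{\left(24 - 12 \right)} = - i \sqrt{21}$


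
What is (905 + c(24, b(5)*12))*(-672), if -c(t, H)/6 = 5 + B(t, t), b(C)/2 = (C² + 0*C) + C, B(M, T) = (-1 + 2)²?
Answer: -583968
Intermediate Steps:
B(M, T) = 1 (B(M, T) = 1² = 1)
b(C) = 2*C + 2*C² (b(C) = 2*((C² + 0*C) + C) = 2*((C² + 0) + C) = 2*(C² + C) = 2*(C + C²) = 2*C + 2*C²)
c(t, H) = -36 (c(t, H) = -6*(5 + 1) = -6*6 = -36)
(905 + c(24, b(5)*12))*(-672) = (905 - 36)*(-672) = 869*(-672) = -583968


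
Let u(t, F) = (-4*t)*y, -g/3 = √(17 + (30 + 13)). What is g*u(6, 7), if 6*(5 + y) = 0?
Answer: -720*√15 ≈ -2788.5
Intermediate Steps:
y = -5 (y = -5 + (⅙)*0 = -5 + 0 = -5)
g = -6*√15 (g = -3*√(17 + (30 + 13)) = -3*√(17 + 43) = -6*√15 ≈ -23.238)
u(t, F) = 20*t (u(t, F) = -4*t*(-5) = 20*t)
g*u(6, 7) = (-6*√15)*(20*6) = -6*√15*120 = -720*√15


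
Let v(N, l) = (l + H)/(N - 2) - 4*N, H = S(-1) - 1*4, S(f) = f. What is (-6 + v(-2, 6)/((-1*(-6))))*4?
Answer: -113/6 ≈ -18.833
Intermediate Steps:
H = -5 (H = -1 - 1*4 = -1 - 4 = -5)
v(N, l) = -4*N + (-5 + l)/(-2 + N) (v(N, l) = (l - 5)/(N - 2) - 4*N = (-5 + l)/(-2 + N) - 4*N = -4*N + (-5 + l)/(-2 + N))
(-6 + v(-2, 6)/((-1*(-6))))*4 = (-6 + ((-5 + 6 - 4*(-2)² + 8*(-2))/(-2 - 2))/((-1*(-6))))*4 = (-6 + ((-5 + 6 - 4*4 - 16)/(-4))/6)*4 = (-6 - (-5 + 6 - 16 - 16)/4*(⅙))*4 = (-6 - ¼*(-31)*(⅙))*4 = (-6 + (31/4)*(⅙))*4 = (-6 + 31/24)*4 = -113/24*4 = -113/6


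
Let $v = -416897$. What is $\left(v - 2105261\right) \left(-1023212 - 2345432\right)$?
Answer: $8496252413752$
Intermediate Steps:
$\left(v - 2105261\right) \left(-1023212 - 2345432\right) = \left(-416897 - 2105261\right) \left(-1023212 - 2345432\right) = \left(-2522158\right) \left(-3368644\right) = 8496252413752$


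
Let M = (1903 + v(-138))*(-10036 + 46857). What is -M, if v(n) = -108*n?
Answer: -618850547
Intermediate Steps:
M = 618850547 (M = (1903 - 108*(-138))*(-10036 + 46857) = (1903 + 14904)*36821 = 16807*36821 = 618850547)
-M = -1*618850547 = -618850547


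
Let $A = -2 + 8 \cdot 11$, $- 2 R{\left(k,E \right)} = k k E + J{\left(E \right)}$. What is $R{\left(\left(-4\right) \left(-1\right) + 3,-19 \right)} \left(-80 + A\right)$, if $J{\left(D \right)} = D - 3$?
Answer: $2859$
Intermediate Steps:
$J{\left(D \right)} = -3 + D$
$R{\left(k,E \right)} = \frac{3}{2} - \frac{E}{2} - \frac{E k^{2}}{2}$ ($R{\left(k,E \right)} = - \frac{k k E + \left(-3 + E\right)}{2} = - \frac{k^{2} E + \left(-3 + E\right)}{2} = - \frac{E k^{2} + \left(-3 + E\right)}{2} = - \frac{-3 + E + E k^{2}}{2} = \frac{3}{2} - \frac{E}{2} - \frac{E k^{2}}{2}$)
$A = 86$ ($A = -2 + 88 = 86$)
$R{\left(\left(-4\right) \left(-1\right) + 3,-19 \right)} \left(-80 + A\right) = \left(\frac{3}{2} - - \frac{19}{2} - - \frac{19 \left(\left(-4\right) \left(-1\right) + 3\right)^{2}}{2}\right) \left(-80 + 86\right) = \left(\frac{3}{2} + \frac{19}{2} - - \frac{19 \left(4 + 3\right)^{2}}{2}\right) 6 = \left(\frac{3}{2} + \frac{19}{2} - - \frac{19 \cdot 7^{2}}{2}\right) 6 = \left(\frac{3}{2} + \frac{19}{2} - \left(- \frac{19}{2}\right) 49\right) 6 = \left(\frac{3}{2} + \frac{19}{2} + \frac{931}{2}\right) 6 = \frac{953}{2} \cdot 6 = 2859$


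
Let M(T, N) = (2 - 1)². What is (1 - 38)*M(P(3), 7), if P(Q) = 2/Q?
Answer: -37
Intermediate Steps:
M(T, N) = 1 (M(T, N) = 1² = 1)
(1 - 38)*M(P(3), 7) = (1 - 38)*1 = -37*1 = -37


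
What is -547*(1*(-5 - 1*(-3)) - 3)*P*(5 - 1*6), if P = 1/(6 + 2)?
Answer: -2735/8 ≈ -341.88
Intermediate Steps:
P = ⅛ (P = 1/8 = ⅛ ≈ 0.12500)
-547*(1*(-5 - 1*(-3)) - 3)*P*(5 - 1*6) = -547*(1*(-5 - 1*(-3)) - 3)*(⅛)*(5 - 1*6) = -547*(1*(-5 + 3) - 3)*(⅛)*(5 - 6) = -547*(1*(-2) - 3)*(⅛)*(-1) = -547*(-2 - 3)*(⅛)*(-1) = -547*(-5*⅛)*(-1) = -(-2735)*(-1)/8 = -547*5/8 = -2735/8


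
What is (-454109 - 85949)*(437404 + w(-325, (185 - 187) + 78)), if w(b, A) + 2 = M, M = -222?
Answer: -236102556440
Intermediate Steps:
w(b, A) = -224 (w(b, A) = -2 - 222 = -224)
(-454109 - 85949)*(437404 + w(-325, (185 - 187) + 78)) = (-454109 - 85949)*(437404 - 224) = -540058*437180 = -236102556440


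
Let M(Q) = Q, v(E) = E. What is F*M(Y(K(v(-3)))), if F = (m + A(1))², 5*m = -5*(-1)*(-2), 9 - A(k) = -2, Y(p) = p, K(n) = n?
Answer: -243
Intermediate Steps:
A(k) = 11 (A(k) = 9 - 1*(-2) = 9 + 2 = 11)
m = -2 (m = (-5*(-1)*(-2))/5 = (5*(-2))/5 = (⅕)*(-10) = -2)
F = 81 (F = (-2 + 11)² = 9² = 81)
F*M(Y(K(v(-3)))) = 81*(-3) = -243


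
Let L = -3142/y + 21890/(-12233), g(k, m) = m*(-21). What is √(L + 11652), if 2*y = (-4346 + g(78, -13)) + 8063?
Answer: 16*√27101095545247815/24404835 ≈ 107.93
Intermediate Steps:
g(k, m) = -21*m
y = 1995 (y = ((-4346 - 21*(-13)) + 8063)/2 = ((-4346 + 273) + 8063)/2 = (-4073 + 8063)/2 = (½)*3990 = 1995)
L = -82106636/24404835 (L = -3142/1995 + 21890/(-12233) = -3142*1/1995 + 21890*(-1/12233) = -3142/1995 - 21890/12233 = -82106636/24404835 ≈ -3.3644)
√(L + 11652) = √(-82106636/24404835 + 11652) = √(284283030784/24404835) = 16*√27101095545247815/24404835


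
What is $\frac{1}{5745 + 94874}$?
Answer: $\frac{1}{100619} \approx 9.9385 \cdot 10^{-6}$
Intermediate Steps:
$\frac{1}{5745 + 94874} = \frac{1}{100619}$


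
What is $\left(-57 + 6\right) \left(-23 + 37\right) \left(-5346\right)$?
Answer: $3817044$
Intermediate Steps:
$\left(-57 + 6\right) \left(-23 + 37\right) \left(-5346\right) = \left(-51\right) 14 \left(-5346\right) = \left(-714\right) \left(-5346\right) = 3817044$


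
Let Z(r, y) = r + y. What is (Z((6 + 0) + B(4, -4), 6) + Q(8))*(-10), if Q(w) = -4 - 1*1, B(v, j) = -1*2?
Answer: -50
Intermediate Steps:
B(v, j) = -2
Q(w) = -5 (Q(w) = -4 - 1 = -5)
(Z((6 + 0) + B(4, -4), 6) + Q(8))*(-10) = ((((6 + 0) - 2) + 6) - 5)*(-10) = (((6 - 2) + 6) - 5)*(-10) = ((4 + 6) - 5)*(-10) = (10 - 5)*(-10) = 5*(-10) = -50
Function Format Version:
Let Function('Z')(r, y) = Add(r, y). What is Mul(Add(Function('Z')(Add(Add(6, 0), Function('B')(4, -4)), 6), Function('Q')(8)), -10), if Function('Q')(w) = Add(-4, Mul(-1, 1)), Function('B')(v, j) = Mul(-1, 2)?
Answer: -50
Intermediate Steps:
Function('B')(v, j) = -2
Function('Q')(w) = -5 (Function('Q')(w) = Add(-4, -1) = -5)
Mul(Add(Function('Z')(Add(Add(6, 0), Function('B')(4, -4)), 6), Function('Q')(8)), -10) = Mul(Add(Add(Add(Add(6, 0), -2), 6), -5), -10) = Mul(Add(Add(Add(6, -2), 6), -5), -10) = Mul(Add(Add(4, 6), -5), -10) = Mul(Add(10, -5), -10) = Mul(5, -10) = -50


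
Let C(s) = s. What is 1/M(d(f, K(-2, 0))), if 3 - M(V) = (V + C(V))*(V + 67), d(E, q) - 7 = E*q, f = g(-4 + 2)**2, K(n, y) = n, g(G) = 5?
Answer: 1/2067 ≈ 0.00048379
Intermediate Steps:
f = 25 (f = 5**2 = 25)
d(E, q) = 7 + E*q
M(V) = 3 - 2*V*(67 + V) (M(V) = 3 - (V + V)*(V + 67) = 3 - 2*V*(67 + V))
1/M(d(f, K(-2, 0))) = 1/(3 - 134*(7 + 25*(-2)) - 2*(7 + 25*(-2))**2) = 1/(3 - 134*(7 - 50) - 2*(7 - 50)**2) = 1/(3 - 134*(-43) - 2*(-43)**2) = 1/(3 + 5762 - 2*1849) = 1/(3 + 5762 - 3698) = 1/2067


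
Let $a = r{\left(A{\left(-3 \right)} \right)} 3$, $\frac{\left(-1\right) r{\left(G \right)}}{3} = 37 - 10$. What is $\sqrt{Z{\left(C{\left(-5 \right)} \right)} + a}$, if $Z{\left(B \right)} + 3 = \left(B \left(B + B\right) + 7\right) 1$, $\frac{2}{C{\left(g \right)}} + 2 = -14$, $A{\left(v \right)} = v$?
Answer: $\frac{i \sqrt{15294}}{8} \approx 15.459 i$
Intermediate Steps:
$C{\left(g \right)} = - \frac{1}{8}$ ($C{\left(g \right)} = \frac{2}{-2 - 14} = \frac{2}{-16} = 2 \left(- \frac{1}{16}\right) = - \frac{1}{8}$)
$r{\left(G \right)} = -81$ ($r{\left(G \right)} = - 3 \left(37 - 10\right) = \left(-3\right) 27 = -81$)
$Z{\left(B \right)} = 4 + 2 B^{2}$ ($Z{\left(B \right)} = -3 + \left(B \left(B + B\right) + 7\right) 1 = -3 + \left(B 2 B + 7\right) 1 = -3 + \left(2 B^{2} + 7\right) 1 = -3 + \left(7 + 2 B^{2}\right) 1 = -3 + \left(7 + 2 B^{2}\right) = 4 + 2 B^{2}$)
$a = -243$ ($a = \left(-81\right) 3 = -243$)
$\sqrt{Z{\left(C{\left(-5 \right)} \right)} + a} = \sqrt{\left(4 + 2 \left(- \frac{1}{8}\right)^{2}\right) - 243} = \sqrt{\left(4 + 2 \cdot \frac{1}{64}\right) - 243} = \sqrt{\left(4 + \frac{1}{32}\right) - 243} = \sqrt{\frac{129}{32} - 243} = \sqrt{- \frac{7647}{32}} = \frac{i \sqrt{15294}}{8}$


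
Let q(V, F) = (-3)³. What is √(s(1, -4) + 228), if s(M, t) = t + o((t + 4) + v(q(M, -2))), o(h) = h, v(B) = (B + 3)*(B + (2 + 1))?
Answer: 20*√2 ≈ 28.284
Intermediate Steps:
q(V, F) = -27
v(B) = (3 + B)² (v(B) = (3 + B)*(B + 3) = (3 + B)*(3 + B) = (3 + B)²)
s(M, t) = 580 + 2*t (s(M, t) = t + ((t + 4) + (3 - 27)²) = t + ((4 + t) + (-24)²) = t + ((4 + t) + 576) = t + (580 + t) = 580 + 2*t)
√(s(1, -4) + 228) = √((580 + 2*(-4)) + 228) = √((580 - 8) + 228) = √(572 + 228) = √800 = 20*√2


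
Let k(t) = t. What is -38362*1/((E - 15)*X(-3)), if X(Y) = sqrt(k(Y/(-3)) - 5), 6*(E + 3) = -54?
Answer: -19181*I/27 ≈ -710.41*I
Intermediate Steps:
E = -12 (E = -3 + (1/6)*(-54) = -3 - 9 = -12)
X(Y) = sqrt(-5 - Y/3) (X(Y) = sqrt(Y/(-3) - 5) = sqrt(Y*(-1/3) - 5) = sqrt(-Y/3 - 5) = sqrt(-5 - Y/3))
-38362*1/((E - 15)*X(-3)) = -38362*3/(sqrt(-45 - 3*(-3))*(-12 - 15)) = -38362*(-1/(9*sqrt(-45 + 9))) = -38362*I/54 = -19181*I/27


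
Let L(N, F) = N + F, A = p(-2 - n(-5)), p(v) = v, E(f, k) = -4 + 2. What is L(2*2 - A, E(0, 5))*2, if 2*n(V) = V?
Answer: 3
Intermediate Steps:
n(V) = V/2
E(f, k) = -2
A = ½ (A = -2 - (-5)/2 = -2 - 1*(-5/2) = -2 + 5/2 = ½ ≈ 0.50000)
L(N, F) = F + N
L(2*2 - A, E(0, 5))*2 = (-2 + (2*2 - 1*½))*2 = (-2 + (4 - ½))*2 = (-2 + 7/2)*2 = (3/2)*2 = 3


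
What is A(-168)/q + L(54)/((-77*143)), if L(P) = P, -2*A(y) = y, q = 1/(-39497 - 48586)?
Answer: -81470080746/11011 ≈ -7.3990e+6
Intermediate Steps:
q = -1/88083 (q = 1/(-88083) = -1/88083 ≈ -1.1353e-5)
A(y) = -y/2
A(-168)/q + L(54)/((-77*143)) = (-½*(-168))/(-1/88083) + 54/((-77*143)) = 84*(-88083) + 54/(-11011) = -7398972 + 54*(-1/11011) = -7398972 - 54/11011 = -81470080746/11011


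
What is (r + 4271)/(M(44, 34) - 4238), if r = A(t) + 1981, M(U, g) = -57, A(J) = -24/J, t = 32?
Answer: -5001/3436 ≈ -1.4555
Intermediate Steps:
r = 7921/4 (r = -24/32 + 1981 = -24*1/32 + 1981 = -¾ + 1981 = 7921/4 ≈ 1980.3)
(r + 4271)/(M(44, 34) - 4238) = (7921/4 + 4271)/(-57 - 4238) = (25005/4)/(-4295) = (25005/4)*(-1/4295) = -5001/3436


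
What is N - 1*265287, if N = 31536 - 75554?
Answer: -309305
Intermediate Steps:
N = -44018
N - 1*265287 = -44018 - 1*265287 = -44018 - 265287 = -309305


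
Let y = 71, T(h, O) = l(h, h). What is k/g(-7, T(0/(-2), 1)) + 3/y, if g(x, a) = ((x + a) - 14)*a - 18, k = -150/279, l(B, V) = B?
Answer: 4286/59427 ≈ 0.072122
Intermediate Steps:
T(h, O) = h
k = -50/93 (k = -150*1/279 = -50/93 ≈ -0.53763)
g(x, a) = -18 + a*(-14 + a + x) (g(x, a) = ((a + x) - 14)*a - 18 = (-14 + a + x)*a - 18 = a*(-14 + a + x) - 18 = -18 + a*(-14 + a + x))
k/g(-7, T(0/(-2), 1)) + 3/y = -50/(93*(-18 + (0/(-2))**2 - 0/(-2) + (0/(-2))*(-7))) + 3/71 = -50/(93*(-18 + (0*(-1/2))**2 - 0*(-1)/2 + (0*(-1/2))*(-7))) + 3*(1/71) = -50/(93*(-18 + 0**2 - 14*0 + 0*(-7))) + 3/71 = -50/(93*(-18 + 0 + 0 + 0)) + 3/71 = -50/93/(-18) + 3/71 = -50/93*(-1/18) + 3/71 = 25/837 + 3/71 = 4286/59427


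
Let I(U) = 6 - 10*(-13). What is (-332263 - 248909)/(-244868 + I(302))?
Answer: 145293/61183 ≈ 2.3747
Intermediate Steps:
I(U) = 136 (I(U) = 6 + 130 = 136)
(-332263 - 248909)/(-244868 + I(302)) = (-332263 - 248909)/(-244868 + 136) = -581172/(-244732) = -581172*(-1/244732) = 145293/61183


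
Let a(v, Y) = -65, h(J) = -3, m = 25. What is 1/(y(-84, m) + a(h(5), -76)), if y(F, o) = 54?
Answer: -1/11 ≈ -0.090909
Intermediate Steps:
1/(y(-84, m) + a(h(5), -76)) = 1/(54 - 65) = 1/(-11) = -1/11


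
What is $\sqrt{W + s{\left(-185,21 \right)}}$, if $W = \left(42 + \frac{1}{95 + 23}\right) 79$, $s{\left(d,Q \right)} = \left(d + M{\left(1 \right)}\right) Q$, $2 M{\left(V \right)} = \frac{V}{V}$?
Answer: $\frac{i \sqrt{1934846}}{59} \approx 23.576 i$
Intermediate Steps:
$M{\left(V \right)} = \frac{1}{2}$ ($M{\left(V \right)} = \frac{V \frac{1}{V}}{2} = \frac{1}{2} \cdot 1 = \frac{1}{2}$)
$s{\left(d,Q \right)} = Q \left(\frac{1}{2} + d\right)$ ($s{\left(d,Q \right)} = \left(d + \frac{1}{2}\right) Q = \left(\frac{1}{2} + d\right) Q = Q \left(\frac{1}{2} + d\right)$)
$W = \frac{391603}{118}$ ($W = \left(42 + \frac{1}{118}\right) 79 = \frac{4957}{118} \cdot 79 = \frac{391603}{118} \approx 3318.7$)
$\sqrt{W + s{\left(-185,21 \right)}} = \sqrt{\frac{391603}{118} + 21 \left(\frac{1}{2} - 185\right)} = \sqrt{\frac{391603}{118} + 21 \left(- \frac{369}{2}\right)} = \sqrt{\frac{391603}{118} - \frac{7749}{2}} = \sqrt{- \frac{32794}{59}} = \frac{i \sqrt{1934846}}{59}$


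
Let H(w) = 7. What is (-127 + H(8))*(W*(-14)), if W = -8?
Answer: -13440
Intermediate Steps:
(-127 + H(8))*(W*(-14)) = (-127 + 7)*(-8*(-14)) = -120*112 = -13440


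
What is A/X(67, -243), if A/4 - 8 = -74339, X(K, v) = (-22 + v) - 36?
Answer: 297324/301 ≈ 987.79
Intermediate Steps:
X(K, v) = -58 + v
A = -297324 (A = 32 + 4*(-74339) = 32 - 297356 = -297324)
A/X(67, -243) = -297324/(-58 - 243) = -297324/(-301) = -297324*(-1/301) = 297324/301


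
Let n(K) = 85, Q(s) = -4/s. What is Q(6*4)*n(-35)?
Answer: -85/6 ≈ -14.167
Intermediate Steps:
Q(6*4)*n(-35) = -4/(6*4)*85 = -4/24*85 = -4*1/24*85 = -⅙*85 = -85/6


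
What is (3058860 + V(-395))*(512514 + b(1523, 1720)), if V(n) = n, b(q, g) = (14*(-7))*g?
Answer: 1051971270610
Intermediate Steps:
b(q, g) = -98*g
(3058860 + V(-395))*(512514 + b(1523, 1720)) = (3058860 - 395)*(512514 - 98*1720) = 3058465*(512514 - 168560) = 3058465*343954 = 1051971270610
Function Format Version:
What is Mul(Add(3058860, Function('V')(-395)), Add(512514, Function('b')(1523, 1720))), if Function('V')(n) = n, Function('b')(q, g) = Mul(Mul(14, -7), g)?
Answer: 1051971270610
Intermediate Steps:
Function('b')(q, g) = Mul(-98, g)
Mul(Add(3058860, Function('V')(-395)), Add(512514, Function('b')(1523, 1720))) = Mul(Add(3058860, -395), Add(512514, Mul(-98, 1720))) = Mul(3058465, Add(512514, -168560)) = Mul(3058465, 343954) = 1051971270610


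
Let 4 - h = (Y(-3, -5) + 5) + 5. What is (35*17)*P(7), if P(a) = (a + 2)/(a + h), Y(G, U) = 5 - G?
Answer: -765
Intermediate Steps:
h = -14 (h = 4 - (((5 - 1*(-3)) + 5) + 5) = 4 - (((5 + 3) + 5) + 5) = 4 - ((8 + 5) + 5) = 4 - (13 + 5) = 4 - 1*18 = 4 - 18 = -14)
P(a) = (2 + a)/(-14 + a) (P(a) = (a + 2)/(a - 14) = (2 + a)/(-14 + a))
(35*17)*P(7) = (35*17)*((2 + 7)/(-14 + 7)) = 595*(9/(-7)) = 595*(-1/7*9) = 595*(-9/7) = -765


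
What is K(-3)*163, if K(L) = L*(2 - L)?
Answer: -2445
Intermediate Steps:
K(-3)*163 = -3*(2 - 1*(-3))*163 = -3*(2 + 3)*163 = -3*5*163 = -15*163 = -2445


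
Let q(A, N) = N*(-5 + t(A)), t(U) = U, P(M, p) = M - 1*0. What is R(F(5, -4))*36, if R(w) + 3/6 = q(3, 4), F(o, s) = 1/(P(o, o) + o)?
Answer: -306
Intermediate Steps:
P(M, p) = M (P(M, p) = M + 0 = M)
F(o, s) = 1/(2*o) (F(o, s) = 1/(o + o) = 1/(2*o))
q(A, N) = N*(-5 + A)
R(w) = -17/2 (R(w) = -1/2 + 4*(-5 + 3) = -1/2 + 4*(-2) = -1/2 - 8 = -17/2)
R(F(5, -4))*36 = -17/2*36 = -306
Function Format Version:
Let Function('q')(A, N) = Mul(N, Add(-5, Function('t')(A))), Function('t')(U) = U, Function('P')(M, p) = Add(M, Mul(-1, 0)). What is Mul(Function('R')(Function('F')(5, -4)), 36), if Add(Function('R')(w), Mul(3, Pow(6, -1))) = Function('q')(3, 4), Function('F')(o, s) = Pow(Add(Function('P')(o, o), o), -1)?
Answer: -306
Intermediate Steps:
Function('P')(M, p) = M (Function('P')(M, p) = Add(M, 0) = M)
Function('F')(o, s) = Mul(Rational(1, 2), Pow(o, -1)) (Function('F')(o, s) = Pow(Add(o, o), -1) = Pow(Mul(2, o), -1) = Mul(Rational(1, 2), Pow(o, -1)))
Function('q')(A, N) = Mul(N, Add(-5, A))
Function('R')(w) = Rational(-17, 2) (Function('R')(w) = Add(Rational(-1, 2), Mul(4, Add(-5, 3))) = Add(Rational(-1, 2), Mul(4, -2)) = Add(Rational(-1, 2), -8) = Rational(-17, 2))
Mul(Function('R')(Function('F')(5, -4)), 36) = Mul(Rational(-17, 2), 36) = -306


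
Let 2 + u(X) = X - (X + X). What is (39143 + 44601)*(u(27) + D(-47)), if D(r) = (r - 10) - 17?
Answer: -8625632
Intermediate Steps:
D(r) = -27 + r (D(r) = (-10 + r) - 17 = -27 + r)
u(X) = -2 - X (u(X) = -2 + (X - (X + X)) = -2 + (X - 2*X) = -2 - X)
(39143 + 44601)*(u(27) + D(-47)) = (39143 + 44601)*((-2 - 1*27) + (-27 - 47)) = 83744*((-2 - 27) - 74) = 83744*(-29 - 74) = 83744*(-103) = -8625632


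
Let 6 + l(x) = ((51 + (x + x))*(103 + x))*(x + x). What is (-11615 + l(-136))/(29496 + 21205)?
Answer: -1995317/50701 ≈ -39.355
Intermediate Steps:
l(x) = -6 + 2*x*(51 + 2*x)*(103 + x) (l(x) = -6 + ((51 + (x + x))*(103 + x))*(x + x) = -6 + ((51 + 2*x)*(103 + x))*(2*x) = -6 + 2*x*(51 + 2*x)*(103 + x))
(-11615 + l(-136))/(29496 + 21205) = (-11615 + (-6 + 4*(-136)**3 + 514*(-136)**2 + 10506*(-136)))/(29496 + 21205) = (-11615 + (-6 + 4*(-2515456) + 514*18496 - 1428816))/50701 = (-11615 + (-6 - 10061824 + 9506944 - 1428816))*(1/50701) = (-11615 - 1983702)*(1/50701) = -1995317*1/50701 = -1995317/50701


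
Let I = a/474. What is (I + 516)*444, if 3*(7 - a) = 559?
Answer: 54257836/237 ≈ 2.2894e+5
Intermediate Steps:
a = -538/3 (a = 7 - ⅓*559 = 7 - 559/3 = -538/3 ≈ -179.33)
I = -269/711 (I = -538/3/474 = -538/3*1/474 = -269/711 ≈ -0.37834)
(I + 516)*444 = (-269/711 + 516)*444 = (366607/711)*444 = 54257836/237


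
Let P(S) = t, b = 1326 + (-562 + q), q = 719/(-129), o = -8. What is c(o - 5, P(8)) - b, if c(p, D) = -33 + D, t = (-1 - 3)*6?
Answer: -105190/129 ≈ -815.43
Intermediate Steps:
q = -719/129 (q = 719*(-1/129) = -719/129 ≈ -5.5736)
b = 97837/129 (b = 1326 + (-562 - 719/129) = 1326 - 73217/129 = 97837/129 ≈ 758.43)
t = -24 (t = -4*6 = -24)
P(S) = -24
c(o - 5, P(8)) - b = (-33 - 24) - 1*97837/129 = -57 - 97837/129 = -105190/129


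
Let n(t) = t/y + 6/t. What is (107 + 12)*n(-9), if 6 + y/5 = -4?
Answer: -8687/150 ≈ -57.913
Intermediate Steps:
y = -50 (y = -30 + 5*(-4) = -30 - 20 = -50)
n(t) = 6/t - t/50 (n(t) = t/(-50) + 6/t = t*(-1/50) + 6/t = -t/50 + 6/t = 6/t - t/50)
(107 + 12)*n(-9) = (107 + 12)*(6/(-9) - 1/50*(-9)) = 119*(6*(-⅑) + 9/50) = 119*(-⅔ + 9/50) = 119*(-73/150) = -8687/150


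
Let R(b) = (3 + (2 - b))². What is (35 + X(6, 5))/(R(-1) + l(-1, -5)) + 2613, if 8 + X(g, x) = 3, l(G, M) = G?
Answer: 18297/7 ≈ 2613.9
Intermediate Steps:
X(g, x) = -5 (X(g, x) = -8 + 3 = -5)
R(b) = (5 - b)²
(35 + X(6, 5))/(R(-1) + l(-1, -5)) + 2613 = (35 - 5)/((-5 - 1)² - 1) + 2613 = 30/((-6)² - 1) + 2613 = 30/(36 - 1) + 2613 = 30/35 + 2613 = (1/35)*30 + 2613 = 6/7 + 2613 = 18297/7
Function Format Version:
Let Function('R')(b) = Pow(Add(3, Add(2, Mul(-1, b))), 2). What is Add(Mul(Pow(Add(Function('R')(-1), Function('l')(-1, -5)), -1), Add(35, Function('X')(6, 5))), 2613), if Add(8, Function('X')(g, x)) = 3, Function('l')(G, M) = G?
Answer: Rational(18297, 7) ≈ 2613.9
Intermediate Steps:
Function('X')(g, x) = -5 (Function('X')(g, x) = Add(-8, 3) = -5)
Function('R')(b) = Pow(Add(5, Mul(-1, b)), 2)
Add(Mul(Pow(Add(Function('R')(-1), Function('l')(-1, -5)), -1), Add(35, Function('X')(6, 5))), 2613) = Add(Mul(Pow(Add(Pow(Add(-5, -1), 2), -1), -1), Add(35, -5)), 2613) = Add(Mul(Pow(Add(Pow(-6, 2), -1), -1), 30), 2613) = Add(Mul(Pow(Add(36, -1), -1), 30), 2613) = Add(Mul(Pow(35, -1), 30), 2613) = Add(Mul(Rational(1, 35), 30), 2613) = Add(Rational(6, 7), 2613) = Rational(18297, 7)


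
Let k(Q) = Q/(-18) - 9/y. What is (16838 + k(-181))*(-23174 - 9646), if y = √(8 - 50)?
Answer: -1658859550/3 - 49230*I*√42/7 ≈ -5.5295e+8 - 45578.0*I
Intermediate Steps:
y = I*√42 (y = √(-42) = I*√42 ≈ 6.4807*I)
k(Q) = -Q/18 + 3*I*√42/14 (k(Q) = Q/(-18) - 9*(-I*√42/42) = Q*(-1/18) - (-3)*I*√42/14 = -Q/18 + 3*I*√42/14)
(16838 + k(-181))*(-23174 - 9646) = (16838 + (-1/18*(-181) + 3*I*√42/14))*(-23174 - 9646) = (16838 + (181/18 + 3*I*√42/14))*(-32820) = (303265/18 + 3*I*√42/14)*(-32820) = -1658859550/3 - 49230*I*√42/7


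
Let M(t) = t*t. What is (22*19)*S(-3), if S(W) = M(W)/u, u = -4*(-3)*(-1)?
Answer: -627/2 ≈ -313.50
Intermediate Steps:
M(t) = t²
u = -12 (u = 12*(-1) = -12)
S(W) = -W²/12 (S(W) = W²/(-12) = W²*(-1/12) = -W²/12)
(22*19)*S(-3) = (22*19)*(-1/12*(-3)²) = 418*(-1/12*9) = 418*(-¾) = -627/2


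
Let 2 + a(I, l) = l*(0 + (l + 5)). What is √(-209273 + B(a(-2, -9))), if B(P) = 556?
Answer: I*√208717 ≈ 456.86*I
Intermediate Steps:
a(I, l) = -2 + l*(5 + l) (a(I, l) = -2 + l*(0 + (l + 5)) = -2 + l*(0 + (5 + l)) = -2 + l*(5 + l))
√(-209273 + B(a(-2, -9))) = √(-209273 + 556) = √(-208717) = I*√208717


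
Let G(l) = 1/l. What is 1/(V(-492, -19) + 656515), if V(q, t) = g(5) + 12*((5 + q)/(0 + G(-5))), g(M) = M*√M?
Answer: 137147/94046498020 - √5/94046498020 ≈ 1.4583e-6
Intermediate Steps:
g(M) = M^(3/2)
V(q, t) = -300 - 60*q + 5*√5 (V(q, t) = 5^(3/2) + 12*((5 + q)/(0 + 1/(-5))) = 5*√5 + 12*((5 + q)/(0 - ⅕)) = 5*√5 + 12*((5 + q)/(-⅕)) = 5*√5 + 12*((5 + q)*(-5)) = 5*√5 + 12*(-25 - 5*q) = 5*√5 + (-300 - 60*q) = -300 - 60*q + 5*√5)
1/(V(-492, -19) + 656515) = 1/((-300 - 60*(-492) + 5*√5) + 656515) = 1/((-300 + 29520 + 5*√5) + 656515) = 1/((29220 + 5*√5) + 656515) = 1/(685735 + 5*√5)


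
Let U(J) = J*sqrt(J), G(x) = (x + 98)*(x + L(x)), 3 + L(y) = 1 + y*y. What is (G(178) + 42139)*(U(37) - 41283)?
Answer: -364755905217 + 326913463*sqrt(37) ≈ -3.6277e+11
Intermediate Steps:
L(y) = -2 + y**2 (L(y) = -3 + (1 + y*y) = -3 + (1 + y**2) = -2 + y**2)
G(x) = (98 + x)*(-2 + x + x**2) (G(x) = (x + 98)*(x + (-2 + x**2)) = (98 + x)*(-2 + x + x**2))
U(J) = J**(3/2)
(G(178) + 42139)*(U(37) - 41283) = ((-196 + 178**3 + 96*178 + 99*178**2) + 42139)*(37**(3/2) - 41283) = ((-196 + 5639752 + 17088 + 99*31684) + 42139)*(37*sqrt(37) - 41283) = ((-196 + 5639752 + 17088 + 3136716) + 42139)*(-41283 + 37*sqrt(37)) = (8793360 + 42139)*(-41283 + 37*sqrt(37)) = 8835499*(-41283 + 37*sqrt(37)) = -364755905217 + 326913463*sqrt(37)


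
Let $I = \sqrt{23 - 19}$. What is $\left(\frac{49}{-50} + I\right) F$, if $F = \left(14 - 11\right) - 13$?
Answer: $- \frac{51}{5} \approx -10.2$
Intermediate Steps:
$I = 2$ ($I = \sqrt{4} = 2$)
$F = -10$ ($F = 3 - 13 = -10$)
$\left(\frac{49}{-50} + I\right) F = \left(\frac{49}{-50} + 2\right) \left(-10\right) = \left(49 \left(- \frac{1}{50}\right) + 2\right) \left(-10\right) = \left(- \frac{49}{50} + 2\right) \left(-10\right) = \frac{51}{50} \left(-10\right) = - \frac{51}{5}$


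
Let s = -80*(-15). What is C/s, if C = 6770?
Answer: 677/120 ≈ 5.6417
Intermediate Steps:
s = 1200 (s = -40*2*(-15) = -80*(-15) = 1200)
C/s = 6770/1200 = 6770*(1/1200) = 677/120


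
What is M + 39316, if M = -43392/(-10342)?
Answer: 203324732/5171 ≈ 39320.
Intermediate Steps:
M = 21696/5171 (M = -43392*(-1/10342) = 21696/5171 ≈ 4.1957)
M + 39316 = 21696/5171 + 39316 = 203324732/5171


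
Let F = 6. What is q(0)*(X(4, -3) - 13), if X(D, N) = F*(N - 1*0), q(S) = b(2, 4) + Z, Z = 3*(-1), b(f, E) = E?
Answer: -31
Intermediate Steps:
Z = -3
q(S) = 1 (q(S) = 4 - 3 = 1)
X(D, N) = 6*N (X(D, N) = 6*(N - 1*0) = 6*(N + 0) = 6*N)
q(0)*(X(4, -3) - 13) = 1*(6*(-3) - 13) = 1*(-18 - 13) = 1*(-31) = -31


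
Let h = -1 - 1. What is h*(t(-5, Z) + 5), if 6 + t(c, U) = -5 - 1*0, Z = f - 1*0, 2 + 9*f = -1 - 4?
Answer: 12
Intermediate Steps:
f = -7/9 (f = -2/9 + (-1 - 4)/9 = -2/9 + (1/9)*(-5) = -2/9 - 5/9 = -7/9 ≈ -0.77778)
Z = -7/9 (Z = -7/9 - 1*0 = -7/9 + 0 = -7/9 ≈ -0.77778)
t(c, U) = -11 (t(c, U) = -6 + (-5 - 1*0) = -6 + (-5 + 0) = -6 - 5 = -11)
h = -2
h*(t(-5, Z) + 5) = -2*(-11 + 5) = -2*(-6) = 12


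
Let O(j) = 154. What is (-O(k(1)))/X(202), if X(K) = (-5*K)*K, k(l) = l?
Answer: 77/102010 ≈ 0.00075483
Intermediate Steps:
X(K) = -5*K²
(-O(k(1)))/X(202) = (-1*154)/((-5*202²)) = -154/((-5*40804)) = -154/(-204020) = -154*(-1/204020) = 77/102010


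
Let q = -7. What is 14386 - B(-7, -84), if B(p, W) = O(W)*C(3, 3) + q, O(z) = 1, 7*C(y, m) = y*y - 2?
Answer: 14392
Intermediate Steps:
C(y, m) = -2/7 + y²/7 (C(y, m) = (y*y - 2)/7 = (y² - 2)/7 = (-2 + y²)/7 = -2/7 + y²/7)
B(p, W) = -6 (B(p, W) = 1*(-2/7 + (⅐)*3²) - 7 = 1*(-2/7 + (⅐)*9) - 7 = 1*(-2/7 + 9/7) - 7 = 1*1 - 7 = 1 - 7 = -6)
14386 - B(-7, -84) = 14386 - 1*(-6) = 14386 + 6 = 14392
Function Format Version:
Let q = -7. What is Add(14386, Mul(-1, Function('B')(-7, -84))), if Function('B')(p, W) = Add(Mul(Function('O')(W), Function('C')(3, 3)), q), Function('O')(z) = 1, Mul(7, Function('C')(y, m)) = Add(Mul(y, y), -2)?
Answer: 14392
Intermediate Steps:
Function('C')(y, m) = Add(Rational(-2, 7), Mul(Rational(1, 7), Pow(y, 2))) (Function('C')(y, m) = Mul(Rational(1, 7), Add(Mul(y, y), -2)) = Mul(Rational(1, 7), Add(Pow(y, 2), -2)) = Mul(Rational(1, 7), Add(-2, Pow(y, 2))) = Add(Rational(-2, 7), Mul(Rational(1, 7), Pow(y, 2))))
Function('B')(p, W) = -6 (Function('B')(p, W) = Add(Mul(1, Add(Rational(-2, 7), Mul(Rational(1, 7), Pow(3, 2)))), -7) = Add(Mul(1, Add(Rational(-2, 7), Mul(Rational(1, 7), 9))), -7) = Add(Mul(1, Add(Rational(-2, 7), Rational(9, 7))), -7) = Add(Mul(1, 1), -7) = Add(1, -7) = -6)
Add(14386, Mul(-1, Function('B')(-7, -84))) = Add(14386, Mul(-1, -6)) = Add(14386, 6) = 14392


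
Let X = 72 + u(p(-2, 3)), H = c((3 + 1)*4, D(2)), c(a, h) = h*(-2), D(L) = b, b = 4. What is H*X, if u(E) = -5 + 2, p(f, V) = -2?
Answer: -552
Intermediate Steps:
u(E) = -3
D(L) = 4
c(a, h) = -2*h
H = -8 (H = -2*4 = -8)
X = 69 (X = 72 - 3 = 69)
H*X = -8*69 = -552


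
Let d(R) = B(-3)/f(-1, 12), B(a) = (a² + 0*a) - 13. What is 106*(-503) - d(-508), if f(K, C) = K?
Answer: -53322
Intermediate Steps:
B(a) = -13 + a² (B(a) = (a² + 0) - 13 = a² - 13 = -13 + a²)
d(R) = 4 (d(R) = (-13 + (-3)²)/(-1) = (-13 + 9)*(-1) = -4*(-1) = 4)
106*(-503) - d(-508) = 106*(-503) - 1*4 = -53318 - 4 = -53322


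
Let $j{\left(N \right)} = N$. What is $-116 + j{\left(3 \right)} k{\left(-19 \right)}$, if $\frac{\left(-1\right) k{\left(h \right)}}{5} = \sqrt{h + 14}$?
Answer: $-116 - 15 i \sqrt{5} \approx -116.0 - 33.541 i$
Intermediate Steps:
$k{\left(h \right)} = - 5 \sqrt{14 + h}$ ($k{\left(h \right)} = - 5 \sqrt{h + 14} = - 5 \sqrt{14 + h}$)
$-116 + j{\left(3 \right)} k{\left(-19 \right)} = -116 + 3 \left(- 5 \sqrt{14 - 19}\right) = -116 + 3 \left(- 5 \sqrt{-5}\right) = -116 + 3 \left(- 5 i \sqrt{5}\right) = -116 - 15 i \sqrt{5}$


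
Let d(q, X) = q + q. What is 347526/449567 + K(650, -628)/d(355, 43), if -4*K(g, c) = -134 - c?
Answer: 382443871/638385140 ≈ 0.59908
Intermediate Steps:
d(q, X) = 2*q
K(g, c) = 67/2 + c/4 (K(g, c) = -(-134 - c)/4 = 67/2 + c/4)
347526/449567 + K(650, -628)/d(355, 43) = 347526/449567 + (67/2 + (¼)*(-628))/((2*355)) = 347526*(1/449567) + (67/2 - 157)/710 = 347526/449567 - 247/2*1/710 = 347526/449567 - 247/1420 = 382443871/638385140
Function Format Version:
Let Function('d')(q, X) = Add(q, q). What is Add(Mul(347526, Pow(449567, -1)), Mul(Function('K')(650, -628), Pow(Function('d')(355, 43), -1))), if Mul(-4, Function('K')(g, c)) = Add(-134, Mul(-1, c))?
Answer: Rational(382443871, 638385140) ≈ 0.59908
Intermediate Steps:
Function('d')(q, X) = Mul(2, q)
Function('K')(g, c) = Add(Rational(67, 2), Mul(Rational(1, 4), c)) (Function('K')(g, c) = Mul(Rational(-1, 4), Add(-134, Mul(-1, c))) = Add(Rational(67, 2), Mul(Rational(1, 4), c)))
Add(Mul(347526, Pow(449567, -1)), Mul(Function('K')(650, -628), Pow(Function('d')(355, 43), -1))) = Add(Mul(347526, Pow(449567, -1)), Mul(Add(Rational(67, 2), Mul(Rational(1, 4), -628)), Pow(Mul(2, 355), -1))) = Add(Mul(347526, Rational(1, 449567)), Mul(Add(Rational(67, 2), -157), Pow(710, -1))) = Add(Rational(347526, 449567), Mul(Rational(-247, 2), Rational(1, 710))) = Add(Rational(347526, 449567), Rational(-247, 1420)) = Rational(382443871, 638385140)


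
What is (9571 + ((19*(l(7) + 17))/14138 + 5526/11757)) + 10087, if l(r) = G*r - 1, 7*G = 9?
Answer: 1089215210597/55406822 ≈ 19659.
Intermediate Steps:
G = 9/7 (G = (⅐)*9 = 9/7 ≈ 1.2857)
l(r) = -1 + 9*r/7 (l(r) = 9*r/7 - 1 = -1 + 9*r/7)
(9571 + ((19*(l(7) + 17))/14138 + 5526/11757)) + 10087 = (9571 + ((19*((-1 + (9/7)*7) + 17))/14138 + 5526/11757)) + 10087 = (9571 + ((19*((-1 + 9) + 17))*(1/14138) + 5526*(1/11757))) + 10087 = (9571 + ((19*(8 + 17))*(1/14138) + 1842/3919)) + 10087 = (9571 + ((19*25)*(1/14138) + 1842/3919)) + 10087 = (9571 + (475*(1/14138) + 1842/3919)) + 10087 = (9571 + (475/14138 + 1842/3919)) + 10087 = (9571 + 27903721/55406822) + 10087 = 530326597083/55406822 + 10087 = 1089215210597/55406822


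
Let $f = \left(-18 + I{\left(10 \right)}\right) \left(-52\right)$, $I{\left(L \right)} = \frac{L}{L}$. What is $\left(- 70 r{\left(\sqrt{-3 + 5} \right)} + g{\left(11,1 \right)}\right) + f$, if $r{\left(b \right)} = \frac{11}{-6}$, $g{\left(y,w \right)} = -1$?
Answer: $\frac{3034}{3} \approx 1011.3$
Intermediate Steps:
$I{\left(L \right)} = 1$
$f = 884$ ($f = \left(-18 + 1\right) \left(-52\right) = \left(-17\right) \left(-52\right) = 884$)
$r{\left(b \right)} = - \frac{11}{6}$ ($r{\left(b \right)} = 11 \left(- \frac{1}{6}\right) = - \frac{11}{6}$)
$\left(- 70 r{\left(\sqrt{-3 + 5} \right)} + g{\left(11,1 \right)}\right) + f = \left(\left(-70\right) \left(- \frac{11}{6}\right) - 1\right) + 884 = \left(\frac{385}{3} - 1\right) + 884 = \frac{382}{3} + 884 = \frac{3034}{3}$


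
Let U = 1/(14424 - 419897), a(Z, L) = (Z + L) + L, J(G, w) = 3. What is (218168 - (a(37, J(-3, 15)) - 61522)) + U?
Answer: 113389308030/405473 ≈ 2.7965e+5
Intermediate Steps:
a(Z, L) = Z + 2*L (a(Z, L) = (L + Z) + L = Z + 2*L)
U = -1/405473 (U = 1/(-405473) = -1/405473 ≈ -2.4663e-6)
(218168 - (a(37, J(-3, 15)) - 61522)) + U = (218168 - ((37 + 2*3) - 61522)) - 1/405473 = (218168 - ((37 + 6) - 61522)) - 1/405473 = (218168 - (43 - 61522)) - 1/405473 = (218168 - 1*(-61479)) - 1/405473 = (218168 + 61479) - 1/405473 = 279647 - 1/405473 = 113389308030/405473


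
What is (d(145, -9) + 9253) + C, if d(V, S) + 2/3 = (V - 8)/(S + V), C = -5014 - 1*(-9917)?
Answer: 5775787/408 ≈ 14156.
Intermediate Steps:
C = 4903 (C = -5014 + 9917 = 4903)
d(V, S) = -2/3 + (-8 + V)/(S + V) (d(V, S) = -2/3 + (V - 8)/(S + V) = -2/3 + (-8 + V)/(S + V))
(d(145, -9) + 9253) + C = ((-24 + 145 - 2*(-9))/(3*(-9 + 145)) + 9253) + 4903 = ((1/3)*(-24 + 145 + 18)/136 + 9253) + 4903 = ((1/3)*(1/136)*139 + 9253) + 4903 = (139/408 + 9253) + 4903 = 3775363/408 + 4903 = 5775787/408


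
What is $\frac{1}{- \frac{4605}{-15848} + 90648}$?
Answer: $\frac{15848}{1436594109} \approx 1.1032 \cdot 10^{-5}$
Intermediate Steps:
$\frac{1}{- \frac{4605}{-15848} + 90648} = \frac{1}{\left(-4605\right) \left(- \frac{1}{15848}\right) + 90648} = \frac{1}{\frac{4605}{15848} + 90648} = \frac{1}{\frac{1436594109}{15848}} = \frac{15848}{1436594109}$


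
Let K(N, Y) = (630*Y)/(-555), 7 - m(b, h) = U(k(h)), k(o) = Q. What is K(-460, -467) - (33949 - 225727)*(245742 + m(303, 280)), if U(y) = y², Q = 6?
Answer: 1743526885032/37 ≈ 4.7122e+10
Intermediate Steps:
k(o) = 6
m(b, h) = -29 (m(b, h) = 7 - 1*6² = 7 - 1*36 = 7 - 36 = -29)
K(N, Y) = -42*Y/37 (K(N, Y) = (630*Y)*(-1/555) = -42*Y/37)
K(-460, -467) - (33949 - 225727)*(245742 + m(303, 280)) = -42/37*(-467) - (33949 - 225727)*(245742 - 29) = 19614/37 - (-191778)*245713 = 19614/37 - 1*(-47122347714) = 19614/37 + 47122347714 = 1743526885032/37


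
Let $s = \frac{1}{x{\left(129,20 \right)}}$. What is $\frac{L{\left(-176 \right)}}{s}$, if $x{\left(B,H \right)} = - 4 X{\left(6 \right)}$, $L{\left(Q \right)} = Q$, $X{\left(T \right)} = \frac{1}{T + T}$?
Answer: $\frac{176}{3} \approx 58.667$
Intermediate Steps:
$X{\left(T \right)} = \frac{1}{2 T}$
$x{\left(B,H \right)} = - \frac{1}{3}$ ($x{\left(B,H \right)} = - 4 \frac{1}{2 \cdot 6} = - 4 \cdot \frac{1}{2} \cdot \frac{1}{6} = \left(-4\right) \frac{1}{12} = - \frac{1}{3}$)
$s = -3$ ($s = \frac{1}{- \frac{1}{3}} = -3$)
$\frac{L{\left(-176 \right)}}{s} = - \frac{176}{-3} = \left(-176\right) \left(- \frac{1}{3}\right) = \frac{176}{3}$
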